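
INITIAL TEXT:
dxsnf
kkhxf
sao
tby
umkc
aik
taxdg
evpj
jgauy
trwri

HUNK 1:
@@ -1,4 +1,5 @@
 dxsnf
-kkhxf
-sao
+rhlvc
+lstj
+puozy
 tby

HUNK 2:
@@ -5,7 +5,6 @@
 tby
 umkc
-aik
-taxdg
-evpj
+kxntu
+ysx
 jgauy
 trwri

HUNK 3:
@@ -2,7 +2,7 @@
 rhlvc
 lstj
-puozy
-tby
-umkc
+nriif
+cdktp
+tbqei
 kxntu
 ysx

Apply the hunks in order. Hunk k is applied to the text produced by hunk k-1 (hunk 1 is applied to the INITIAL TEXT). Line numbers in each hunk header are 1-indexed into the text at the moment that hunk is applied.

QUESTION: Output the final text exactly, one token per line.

Hunk 1: at line 1 remove [kkhxf,sao] add [rhlvc,lstj,puozy] -> 11 lines: dxsnf rhlvc lstj puozy tby umkc aik taxdg evpj jgauy trwri
Hunk 2: at line 5 remove [aik,taxdg,evpj] add [kxntu,ysx] -> 10 lines: dxsnf rhlvc lstj puozy tby umkc kxntu ysx jgauy trwri
Hunk 3: at line 2 remove [puozy,tby,umkc] add [nriif,cdktp,tbqei] -> 10 lines: dxsnf rhlvc lstj nriif cdktp tbqei kxntu ysx jgauy trwri

Answer: dxsnf
rhlvc
lstj
nriif
cdktp
tbqei
kxntu
ysx
jgauy
trwri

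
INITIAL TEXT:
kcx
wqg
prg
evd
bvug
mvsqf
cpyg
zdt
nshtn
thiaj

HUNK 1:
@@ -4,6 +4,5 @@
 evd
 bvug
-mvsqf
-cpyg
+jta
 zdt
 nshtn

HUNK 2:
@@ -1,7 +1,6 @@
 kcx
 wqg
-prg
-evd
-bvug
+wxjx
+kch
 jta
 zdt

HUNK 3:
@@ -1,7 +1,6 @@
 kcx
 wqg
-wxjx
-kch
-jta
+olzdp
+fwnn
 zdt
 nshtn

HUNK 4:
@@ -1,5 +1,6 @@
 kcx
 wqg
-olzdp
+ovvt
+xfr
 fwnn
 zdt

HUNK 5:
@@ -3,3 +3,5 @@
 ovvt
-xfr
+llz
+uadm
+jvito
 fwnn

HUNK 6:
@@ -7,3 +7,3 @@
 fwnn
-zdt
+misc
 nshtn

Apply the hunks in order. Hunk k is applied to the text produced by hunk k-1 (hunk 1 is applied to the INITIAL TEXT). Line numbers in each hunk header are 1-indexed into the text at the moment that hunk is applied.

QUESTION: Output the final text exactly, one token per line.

Hunk 1: at line 4 remove [mvsqf,cpyg] add [jta] -> 9 lines: kcx wqg prg evd bvug jta zdt nshtn thiaj
Hunk 2: at line 1 remove [prg,evd,bvug] add [wxjx,kch] -> 8 lines: kcx wqg wxjx kch jta zdt nshtn thiaj
Hunk 3: at line 1 remove [wxjx,kch,jta] add [olzdp,fwnn] -> 7 lines: kcx wqg olzdp fwnn zdt nshtn thiaj
Hunk 4: at line 1 remove [olzdp] add [ovvt,xfr] -> 8 lines: kcx wqg ovvt xfr fwnn zdt nshtn thiaj
Hunk 5: at line 3 remove [xfr] add [llz,uadm,jvito] -> 10 lines: kcx wqg ovvt llz uadm jvito fwnn zdt nshtn thiaj
Hunk 6: at line 7 remove [zdt] add [misc] -> 10 lines: kcx wqg ovvt llz uadm jvito fwnn misc nshtn thiaj

Answer: kcx
wqg
ovvt
llz
uadm
jvito
fwnn
misc
nshtn
thiaj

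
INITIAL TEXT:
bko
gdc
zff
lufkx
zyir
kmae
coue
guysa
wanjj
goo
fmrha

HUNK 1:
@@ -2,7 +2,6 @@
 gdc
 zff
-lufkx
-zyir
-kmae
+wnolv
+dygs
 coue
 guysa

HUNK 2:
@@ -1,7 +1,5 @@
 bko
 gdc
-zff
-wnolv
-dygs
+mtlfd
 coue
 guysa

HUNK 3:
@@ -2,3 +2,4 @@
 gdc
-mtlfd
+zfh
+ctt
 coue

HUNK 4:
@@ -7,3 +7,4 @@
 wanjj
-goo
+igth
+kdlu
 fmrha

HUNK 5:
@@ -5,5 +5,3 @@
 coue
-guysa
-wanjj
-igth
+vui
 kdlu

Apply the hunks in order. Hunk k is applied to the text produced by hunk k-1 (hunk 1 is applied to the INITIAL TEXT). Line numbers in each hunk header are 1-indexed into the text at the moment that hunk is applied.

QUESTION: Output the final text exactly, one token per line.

Answer: bko
gdc
zfh
ctt
coue
vui
kdlu
fmrha

Derivation:
Hunk 1: at line 2 remove [lufkx,zyir,kmae] add [wnolv,dygs] -> 10 lines: bko gdc zff wnolv dygs coue guysa wanjj goo fmrha
Hunk 2: at line 1 remove [zff,wnolv,dygs] add [mtlfd] -> 8 lines: bko gdc mtlfd coue guysa wanjj goo fmrha
Hunk 3: at line 2 remove [mtlfd] add [zfh,ctt] -> 9 lines: bko gdc zfh ctt coue guysa wanjj goo fmrha
Hunk 4: at line 7 remove [goo] add [igth,kdlu] -> 10 lines: bko gdc zfh ctt coue guysa wanjj igth kdlu fmrha
Hunk 5: at line 5 remove [guysa,wanjj,igth] add [vui] -> 8 lines: bko gdc zfh ctt coue vui kdlu fmrha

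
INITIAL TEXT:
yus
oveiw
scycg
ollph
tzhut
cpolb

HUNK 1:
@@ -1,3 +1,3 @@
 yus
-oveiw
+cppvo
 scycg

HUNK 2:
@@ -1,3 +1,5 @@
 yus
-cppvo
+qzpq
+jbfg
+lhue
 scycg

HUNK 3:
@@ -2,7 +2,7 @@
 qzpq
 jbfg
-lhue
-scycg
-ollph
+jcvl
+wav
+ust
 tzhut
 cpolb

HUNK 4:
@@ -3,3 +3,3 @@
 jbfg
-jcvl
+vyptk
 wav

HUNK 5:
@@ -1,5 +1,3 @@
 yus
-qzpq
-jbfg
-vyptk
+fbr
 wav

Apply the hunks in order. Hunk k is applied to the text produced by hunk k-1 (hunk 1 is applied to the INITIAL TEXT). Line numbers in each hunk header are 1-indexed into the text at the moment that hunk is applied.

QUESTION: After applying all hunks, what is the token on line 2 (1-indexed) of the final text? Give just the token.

Hunk 1: at line 1 remove [oveiw] add [cppvo] -> 6 lines: yus cppvo scycg ollph tzhut cpolb
Hunk 2: at line 1 remove [cppvo] add [qzpq,jbfg,lhue] -> 8 lines: yus qzpq jbfg lhue scycg ollph tzhut cpolb
Hunk 3: at line 2 remove [lhue,scycg,ollph] add [jcvl,wav,ust] -> 8 lines: yus qzpq jbfg jcvl wav ust tzhut cpolb
Hunk 4: at line 3 remove [jcvl] add [vyptk] -> 8 lines: yus qzpq jbfg vyptk wav ust tzhut cpolb
Hunk 5: at line 1 remove [qzpq,jbfg,vyptk] add [fbr] -> 6 lines: yus fbr wav ust tzhut cpolb
Final line 2: fbr

Answer: fbr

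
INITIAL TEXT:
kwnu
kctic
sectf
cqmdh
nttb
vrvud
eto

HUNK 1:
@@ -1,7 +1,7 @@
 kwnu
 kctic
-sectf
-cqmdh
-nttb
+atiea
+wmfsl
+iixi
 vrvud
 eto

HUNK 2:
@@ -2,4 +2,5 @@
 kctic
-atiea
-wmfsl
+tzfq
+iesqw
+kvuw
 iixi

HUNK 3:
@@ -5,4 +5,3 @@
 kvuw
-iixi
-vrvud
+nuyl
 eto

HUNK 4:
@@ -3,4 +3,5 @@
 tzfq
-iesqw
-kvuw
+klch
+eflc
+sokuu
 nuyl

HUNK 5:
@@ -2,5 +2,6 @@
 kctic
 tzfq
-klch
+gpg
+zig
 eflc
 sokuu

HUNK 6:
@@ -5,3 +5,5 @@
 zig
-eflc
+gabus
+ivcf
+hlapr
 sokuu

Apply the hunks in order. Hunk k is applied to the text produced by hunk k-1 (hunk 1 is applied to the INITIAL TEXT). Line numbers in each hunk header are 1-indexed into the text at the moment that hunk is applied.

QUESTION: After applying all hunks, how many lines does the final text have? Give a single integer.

Hunk 1: at line 1 remove [sectf,cqmdh,nttb] add [atiea,wmfsl,iixi] -> 7 lines: kwnu kctic atiea wmfsl iixi vrvud eto
Hunk 2: at line 2 remove [atiea,wmfsl] add [tzfq,iesqw,kvuw] -> 8 lines: kwnu kctic tzfq iesqw kvuw iixi vrvud eto
Hunk 3: at line 5 remove [iixi,vrvud] add [nuyl] -> 7 lines: kwnu kctic tzfq iesqw kvuw nuyl eto
Hunk 4: at line 3 remove [iesqw,kvuw] add [klch,eflc,sokuu] -> 8 lines: kwnu kctic tzfq klch eflc sokuu nuyl eto
Hunk 5: at line 2 remove [klch] add [gpg,zig] -> 9 lines: kwnu kctic tzfq gpg zig eflc sokuu nuyl eto
Hunk 6: at line 5 remove [eflc] add [gabus,ivcf,hlapr] -> 11 lines: kwnu kctic tzfq gpg zig gabus ivcf hlapr sokuu nuyl eto
Final line count: 11

Answer: 11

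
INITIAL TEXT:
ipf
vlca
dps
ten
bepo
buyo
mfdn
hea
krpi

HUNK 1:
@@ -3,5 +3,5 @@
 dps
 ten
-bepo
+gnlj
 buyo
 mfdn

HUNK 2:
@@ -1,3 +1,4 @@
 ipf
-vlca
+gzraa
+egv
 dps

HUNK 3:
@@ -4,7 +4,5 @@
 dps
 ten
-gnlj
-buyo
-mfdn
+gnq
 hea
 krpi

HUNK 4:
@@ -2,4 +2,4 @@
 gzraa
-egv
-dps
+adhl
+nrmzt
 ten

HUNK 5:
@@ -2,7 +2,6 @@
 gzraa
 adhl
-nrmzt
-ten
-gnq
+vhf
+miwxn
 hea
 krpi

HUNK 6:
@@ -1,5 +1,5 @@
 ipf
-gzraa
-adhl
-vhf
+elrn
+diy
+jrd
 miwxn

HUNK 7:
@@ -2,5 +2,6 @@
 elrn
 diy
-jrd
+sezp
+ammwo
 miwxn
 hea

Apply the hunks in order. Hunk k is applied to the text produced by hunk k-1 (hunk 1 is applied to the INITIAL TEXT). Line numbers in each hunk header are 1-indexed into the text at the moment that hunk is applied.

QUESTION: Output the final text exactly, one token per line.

Hunk 1: at line 3 remove [bepo] add [gnlj] -> 9 lines: ipf vlca dps ten gnlj buyo mfdn hea krpi
Hunk 2: at line 1 remove [vlca] add [gzraa,egv] -> 10 lines: ipf gzraa egv dps ten gnlj buyo mfdn hea krpi
Hunk 3: at line 4 remove [gnlj,buyo,mfdn] add [gnq] -> 8 lines: ipf gzraa egv dps ten gnq hea krpi
Hunk 4: at line 2 remove [egv,dps] add [adhl,nrmzt] -> 8 lines: ipf gzraa adhl nrmzt ten gnq hea krpi
Hunk 5: at line 2 remove [nrmzt,ten,gnq] add [vhf,miwxn] -> 7 lines: ipf gzraa adhl vhf miwxn hea krpi
Hunk 6: at line 1 remove [gzraa,adhl,vhf] add [elrn,diy,jrd] -> 7 lines: ipf elrn diy jrd miwxn hea krpi
Hunk 7: at line 2 remove [jrd] add [sezp,ammwo] -> 8 lines: ipf elrn diy sezp ammwo miwxn hea krpi

Answer: ipf
elrn
diy
sezp
ammwo
miwxn
hea
krpi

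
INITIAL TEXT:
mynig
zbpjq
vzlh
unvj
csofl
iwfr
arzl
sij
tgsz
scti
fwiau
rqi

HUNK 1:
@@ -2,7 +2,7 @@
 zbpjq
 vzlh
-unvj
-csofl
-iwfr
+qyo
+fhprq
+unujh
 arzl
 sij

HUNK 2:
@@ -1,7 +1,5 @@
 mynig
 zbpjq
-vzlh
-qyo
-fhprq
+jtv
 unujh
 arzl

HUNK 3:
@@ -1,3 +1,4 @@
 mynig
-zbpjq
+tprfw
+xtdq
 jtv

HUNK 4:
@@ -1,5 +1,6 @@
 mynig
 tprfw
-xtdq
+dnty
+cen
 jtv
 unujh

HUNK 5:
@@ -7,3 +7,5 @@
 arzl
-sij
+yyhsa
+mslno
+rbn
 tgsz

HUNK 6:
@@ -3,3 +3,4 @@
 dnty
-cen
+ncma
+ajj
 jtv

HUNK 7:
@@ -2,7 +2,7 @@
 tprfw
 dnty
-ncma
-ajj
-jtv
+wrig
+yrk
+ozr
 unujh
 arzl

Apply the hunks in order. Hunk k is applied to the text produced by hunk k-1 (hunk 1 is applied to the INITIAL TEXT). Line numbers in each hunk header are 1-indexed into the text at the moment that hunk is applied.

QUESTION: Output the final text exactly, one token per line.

Answer: mynig
tprfw
dnty
wrig
yrk
ozr
unujh
arzl
yyhsa
mslno
rbn
tgsz
scti
fwiau
rqi

Derivation:
Hunk 1: at line 2 remove [unvj,csofl,iwfr] add [qyo,fhprq,unujh] -> 12 lines: mynig zbpjq vzlh qyo fhprq unujh arzl sij tgsz scti fwiau rqi
Hunk 2: at line 1 remove [vzlh,qyo,fhprq] add [jtv] -> 10 lines: mynig zbpjq jtv unujh arzl sij tgsz scti fwiau rqi
Hunk 3: at line 1 remove [zbpjq] add [tprfw,xtdq] -> 11 lines: mynig tprfw xtdq jtv unujh arzl sij tgsz scti fwiau rqi
Hunk 4: at line 1 remove [xtdq] add [dnty,cen] -> 12 lines: mynig tprfw dnty cen jtv unujh arzl sij tgsz scti fwiau rqi
Hunk 5: at line 7 remove [sij] add [yyhsa,mslno,rbn] -> 14 lines: mynig tprfw dnty cen jtv unujh arzl yyhsa mslno rbn tgsz scti fwiau rqi
Hunk 6: at line 3 remove [cen] add [ncma,ajj] -> 15 lines: mynig tprfw dnty ncma ajj jtv unujh arzl yyhsa mslno rbn tgsz scti fwiau rqi
Hunk 7: at line 2 remove [ncma,ajj,jtv] add [wrig,yrk,ozr] -> 15 lines: mynig tprfw dnty wrig yrk ozr unujh arzl yyhsa mslno rbn tgsz scti fwiau rqi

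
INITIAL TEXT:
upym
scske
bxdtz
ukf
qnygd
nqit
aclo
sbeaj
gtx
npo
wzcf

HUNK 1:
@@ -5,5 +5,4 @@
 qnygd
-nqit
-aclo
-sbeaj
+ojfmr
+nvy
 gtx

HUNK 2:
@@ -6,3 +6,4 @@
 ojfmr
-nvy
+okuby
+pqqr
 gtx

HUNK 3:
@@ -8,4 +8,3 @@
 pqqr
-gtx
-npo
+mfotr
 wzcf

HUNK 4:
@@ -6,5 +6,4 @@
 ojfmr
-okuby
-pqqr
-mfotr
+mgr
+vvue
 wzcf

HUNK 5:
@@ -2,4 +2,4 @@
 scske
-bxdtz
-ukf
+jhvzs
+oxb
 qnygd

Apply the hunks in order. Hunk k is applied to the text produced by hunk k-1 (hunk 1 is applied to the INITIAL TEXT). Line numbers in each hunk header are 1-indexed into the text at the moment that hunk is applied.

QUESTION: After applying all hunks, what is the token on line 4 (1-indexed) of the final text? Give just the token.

Answer: oxb

Derivation:
Hunk 1: at line 5 remove [nqit,aclo,sbeaj] add [ojfmr,nvy] -> 10 lines: upym scske bxdtz ukf qnygd ojfmr nvy gtx npo wzcf
Hunk 2: at line 6 remove [nvy] add [okuby,pqqr] -> 11 lines: upym scske bxdtz ukf qnygd ojfmr okuby pqqr gtx npo wzcf
Hunk 3: at line 8 remove [gtx,npo] add [mfotr] -> 10 lines: upym scske bxdtz ukf qnygd ojfmr okuby pqqr mfotr wzcf
Hunk 4: at line 6 remove [okuby,pqqr,mfotr] add [mgr,vvue] -> 9 lines: upym scske bxdtz ukf qnygd ojfmr mgr vvue wzcf
Hunk 5: at line 2 remove [bxdtz,ukf] add [jhvzs,oxb] -> 9 lines: upym scske jhvzs oxb qnygd ojfmr mgr vvue wzcf
Final line 4: oxb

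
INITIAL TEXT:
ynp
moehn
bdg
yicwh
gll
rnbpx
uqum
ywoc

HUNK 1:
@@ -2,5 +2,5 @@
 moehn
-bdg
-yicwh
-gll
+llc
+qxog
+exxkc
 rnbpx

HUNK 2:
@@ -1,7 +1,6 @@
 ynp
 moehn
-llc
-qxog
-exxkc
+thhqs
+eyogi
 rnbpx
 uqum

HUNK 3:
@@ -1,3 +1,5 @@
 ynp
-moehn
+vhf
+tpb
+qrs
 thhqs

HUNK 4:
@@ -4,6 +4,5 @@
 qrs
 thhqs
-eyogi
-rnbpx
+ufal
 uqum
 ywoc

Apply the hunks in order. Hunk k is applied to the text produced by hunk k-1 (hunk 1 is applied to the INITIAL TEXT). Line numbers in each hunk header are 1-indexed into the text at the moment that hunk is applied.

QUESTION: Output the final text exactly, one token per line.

Answer: ynp
vhf
tpb
qrs
thhqs
ufal
uqum
ywoc

Derivation:
Hunk 1: at line 2 remove [bdg,yicwh,gll] add [llc,qxog,exxkc] -> 8 lines: ynp moehn llc qxog exxkc rnbpx uqum ywoc
Hunk 2: at line 1 remove [llc,qxog,exxkc] add [thhqs,eyogi] -> 7 lines: ynp moehn thhqs eyogi rnbpx uqum ywoc
Hunk 3: at line 1 remove [moehn] add [vhf,tpb,qrs] -> 9 lines: ynp vhf tpb qrs thhqs eyogi rnbpx uqum ywoc
Hunk 4: at line 4 remove [eyogi,rnbpx] add [ufal] -> 8 lines: ynp vhf tpb qrs thhqs ufal uqum ywoc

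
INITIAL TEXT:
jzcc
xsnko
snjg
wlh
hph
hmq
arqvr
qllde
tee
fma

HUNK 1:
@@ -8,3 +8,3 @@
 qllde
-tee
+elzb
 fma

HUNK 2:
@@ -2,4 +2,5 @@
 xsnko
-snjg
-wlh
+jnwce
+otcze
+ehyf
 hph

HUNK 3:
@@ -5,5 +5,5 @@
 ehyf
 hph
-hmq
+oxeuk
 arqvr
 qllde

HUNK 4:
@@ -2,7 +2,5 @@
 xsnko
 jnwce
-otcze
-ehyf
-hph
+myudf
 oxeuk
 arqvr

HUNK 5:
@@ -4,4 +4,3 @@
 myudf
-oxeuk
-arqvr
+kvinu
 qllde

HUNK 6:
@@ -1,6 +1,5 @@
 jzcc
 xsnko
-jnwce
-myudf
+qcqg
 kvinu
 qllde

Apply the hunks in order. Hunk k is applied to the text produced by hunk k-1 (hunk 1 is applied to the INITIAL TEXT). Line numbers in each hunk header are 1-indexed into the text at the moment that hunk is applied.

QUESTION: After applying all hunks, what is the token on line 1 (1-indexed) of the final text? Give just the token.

Answer: jzcc

Derivation:
Hunk 1: at line 8 remove [tee] add [elzb] -> 10 lines: jzcc xsnko snjg wlh hph hmq arqvr qllde elzb fma
Hunk 2: at line 2 remove [snjg,wlh] add [jnwce,otcze,ehyf] -> 11 lines: jzcc xsnko jnwce otcze ehyf hph hmq arqvr qllde elzb fma
Hunk 3: at line 5 remove [hmq] add [oxeuk] -> 11 lines: jzcc xsnko jnwce otcze ehyf hph oxeuk arqvr qllde elzb fma
Hunk 4: at line 2 remove [otcze,ehyf,hph] add [myudf] -> 9 lines: jzcc xsnko jnwce myudf oxeuk arqvr qllde elzb fma
Hunk 5: at line 4 remove [oxeuk,arqvr] add [kvinu] -> 8 lines: jzcc xsnko jnwce myudf kvinu qllde elzb fma
Hunk 6: at line 1 remove [jnwce,myudf] add [qcqg] -> 7 lines: jzcc xsnko qcqg kvinu qllde elzb fma
Final line 1: jzcc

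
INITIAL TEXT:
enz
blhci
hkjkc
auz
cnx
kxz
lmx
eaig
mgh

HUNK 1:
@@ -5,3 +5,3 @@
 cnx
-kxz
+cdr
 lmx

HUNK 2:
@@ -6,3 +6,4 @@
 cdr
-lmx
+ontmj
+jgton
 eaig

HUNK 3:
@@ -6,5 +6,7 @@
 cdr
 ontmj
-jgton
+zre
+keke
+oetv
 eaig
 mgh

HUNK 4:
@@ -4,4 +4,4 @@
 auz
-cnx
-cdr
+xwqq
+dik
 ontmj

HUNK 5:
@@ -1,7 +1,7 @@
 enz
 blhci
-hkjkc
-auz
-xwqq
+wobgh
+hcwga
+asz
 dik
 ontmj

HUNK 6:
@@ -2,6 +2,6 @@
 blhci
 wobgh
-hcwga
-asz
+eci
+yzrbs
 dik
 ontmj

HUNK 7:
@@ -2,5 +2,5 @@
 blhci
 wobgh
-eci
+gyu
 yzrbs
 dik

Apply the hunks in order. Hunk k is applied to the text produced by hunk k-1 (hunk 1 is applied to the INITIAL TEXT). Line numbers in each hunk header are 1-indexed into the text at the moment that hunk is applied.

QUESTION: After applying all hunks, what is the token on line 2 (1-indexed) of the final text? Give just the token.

Hunk 1: at line 5 remove [kxz] add [cdr] -> 9 lines: enz blhci hkjkc auz cnx cdr lmx eaig mgh
Hunk 2: at line 6 remove [lmx] add [ontmj,jgton] -> 10 lines: enz blhci hkjkc auz cnx cdr ontmj jgton eaig mgh
Hunk 3: at line 6 remove [jgton] add [zre,keke,oetv] -> 12 lines: enz blhci hkjkc auz cnx cdr ontmj zre keke oetv eaig mgh
Hunk 4: at line 4 remove [cnx,cdr] add [xwqq,dik] -> 12 lines: enz blhci hkjkc auz xwqq dik ontmj zre keke oetv eaig mgh
Hunk 5: at line 1 remove [hkjkc,auz,xwqq] add [wobgh,hcwga,asz] -> 12 lines: enz blhci wobgh hcwga asz dik ontmj zre keke oetv eaig mgh
Hunk 6: at line 2 remove [hcwga,asz] add [eci,yzrbs] -> 12 lines: enz blhci wobgh eci yzrbs dik ontmj zre keke oetv eaig mgh
Hunk 7: at line 2 remove [eci] add [gyu] -> 12 lines: enz blhci wobgh gyu yzrbs dik ontmj zre keke oetv eaig mgh
Final line 2: blhci

Answer: blhci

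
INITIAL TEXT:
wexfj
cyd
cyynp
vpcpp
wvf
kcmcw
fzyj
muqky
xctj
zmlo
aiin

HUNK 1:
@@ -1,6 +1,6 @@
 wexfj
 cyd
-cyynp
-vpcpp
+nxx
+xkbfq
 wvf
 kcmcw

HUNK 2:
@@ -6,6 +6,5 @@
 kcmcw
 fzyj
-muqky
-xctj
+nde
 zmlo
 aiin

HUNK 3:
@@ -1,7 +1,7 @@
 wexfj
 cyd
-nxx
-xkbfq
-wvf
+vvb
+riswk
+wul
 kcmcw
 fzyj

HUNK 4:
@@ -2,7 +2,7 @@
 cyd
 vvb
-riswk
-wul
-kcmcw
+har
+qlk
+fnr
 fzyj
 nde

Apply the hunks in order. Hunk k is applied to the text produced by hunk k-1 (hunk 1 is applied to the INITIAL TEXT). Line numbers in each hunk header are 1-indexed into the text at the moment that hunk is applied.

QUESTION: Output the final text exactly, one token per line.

Answer: wexfj
cyd
vvb
har
qlk
fnr
fzyj
nde
zmlo
aiin

Derivation:
Hunk 1: at line 1 remove [cyynp,vpcpp] add [nxx,xkbfq] -> 11 lines: wexfj cyd nxx xkbfq wvf kcmcw fzyj muqky xctj zmlo aiin
Hunk 2: at line 6 remove [muqky,xctj] add [nde] -> 10 lines: wexfj cyd nxx xkbfq wvf kcmcw fzyj nde zmlo aiin
Hunk 3: at line 1 remove [nxx,xkbfq,wvf] add [vvb,riswk,wul] -> 10 lines: wexfj cyd vvb riswk wul kcmcw fzyj nde zmlo aiin
Hunk 4: at line 2 remove [riswk,wul,kcmcw] add [har,qlk,fnr] -> 10 lines: wexfj cyd vvb har qlk fnr fzyj nde zmlo aiin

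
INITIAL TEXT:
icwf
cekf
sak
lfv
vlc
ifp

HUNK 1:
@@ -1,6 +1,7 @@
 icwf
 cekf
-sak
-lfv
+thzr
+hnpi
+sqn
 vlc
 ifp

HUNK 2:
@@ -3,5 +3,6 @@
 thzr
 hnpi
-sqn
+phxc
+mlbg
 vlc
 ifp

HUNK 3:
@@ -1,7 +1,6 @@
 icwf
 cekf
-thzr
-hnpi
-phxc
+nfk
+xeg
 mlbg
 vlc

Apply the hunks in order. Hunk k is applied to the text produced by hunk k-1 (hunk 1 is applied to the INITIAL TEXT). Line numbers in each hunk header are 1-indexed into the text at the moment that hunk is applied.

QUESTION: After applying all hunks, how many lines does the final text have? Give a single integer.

Answer: 7

Derivation:
Hunk 1: at line 1 remove [sak,lfv] add [thzr,hnpi,sqn] -> 7 lines: icwf cekf thzr hnpi sqn vlc ifp
Hunk 2: at line 3 remove [sqn] add [phxc,mlbg] -> 8 lines: icwf cekf thzr hnpi phxc mlbg vlc ifp
Hunk 3: at line 1 remove [thzr,hnpi,phxc] add [nfk,xeg] -> 7 lines: icwf cekf nfk xeg mlbg vlc ifp
Final line count: 7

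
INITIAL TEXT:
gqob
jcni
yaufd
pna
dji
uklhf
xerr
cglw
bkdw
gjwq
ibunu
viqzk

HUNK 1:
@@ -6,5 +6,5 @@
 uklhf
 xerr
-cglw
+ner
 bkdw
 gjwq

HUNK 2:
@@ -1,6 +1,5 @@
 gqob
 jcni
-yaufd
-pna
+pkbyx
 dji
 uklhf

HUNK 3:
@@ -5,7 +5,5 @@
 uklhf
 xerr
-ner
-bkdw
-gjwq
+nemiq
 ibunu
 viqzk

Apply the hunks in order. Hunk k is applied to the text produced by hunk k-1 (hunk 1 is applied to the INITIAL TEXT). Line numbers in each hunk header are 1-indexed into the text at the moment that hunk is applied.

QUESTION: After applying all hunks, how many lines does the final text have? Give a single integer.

Answer: 9

Derivation:
Hunk 1: at line 6 remove [cglw] add [ner] -> 12 lines: gqob jcni yaufd pna dji uklhf xerr ner bkdw gjwq ibunu viqzk
Hunk 2: at line 1 remove [yaufd,pna] add [pkbyx] -> 11 lines: gqob jcni pkbyx dji uklhf xerr ner bkdw gjwq ibunu viqzk
Hunk 3: at line 5 remove [ner,bkdw,gjwq] add [nemiq] -> 9 lines: gqob jcni pkbyx dji uklhf xerr nemiq ibunu viqzk
Final line count: 9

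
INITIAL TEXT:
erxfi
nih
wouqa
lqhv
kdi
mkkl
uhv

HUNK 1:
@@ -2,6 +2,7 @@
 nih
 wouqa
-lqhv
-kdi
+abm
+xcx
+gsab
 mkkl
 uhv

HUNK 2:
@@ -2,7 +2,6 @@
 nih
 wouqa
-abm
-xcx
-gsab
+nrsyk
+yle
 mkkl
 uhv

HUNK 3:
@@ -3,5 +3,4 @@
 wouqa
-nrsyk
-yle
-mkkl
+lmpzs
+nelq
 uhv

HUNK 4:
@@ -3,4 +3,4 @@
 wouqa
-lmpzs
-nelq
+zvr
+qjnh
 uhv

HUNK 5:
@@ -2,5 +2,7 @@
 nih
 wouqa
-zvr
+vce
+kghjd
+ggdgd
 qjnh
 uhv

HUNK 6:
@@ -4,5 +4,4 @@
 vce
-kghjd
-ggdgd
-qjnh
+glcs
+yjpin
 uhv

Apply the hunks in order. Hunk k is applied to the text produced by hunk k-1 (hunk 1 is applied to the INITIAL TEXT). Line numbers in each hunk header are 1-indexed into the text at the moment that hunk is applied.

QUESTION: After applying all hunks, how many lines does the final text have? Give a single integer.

Answer: 7

Derivation:
Hunk 1: at line 2 remove [lqhv,kdi] add [abm,xcx,gsab] -> 8 lines: erxfi nih wouqa abm xcx gsab mkkl uhv
Hunk 2: at line 2 remove [abm,xcx,gsab] add [nrsyk,yle] -> 7 lines: erxfi nih wouqa nrsyk yle mkkl uhv
Hunk 3: at line 3 remove [nrsyk,yle,mkkl] add [lmpzs,nelq] -> 6 lines: erxfi nih wouqa lmpzs nelq uhv
Hunk 4: at line 3 remove [lmpzs,nelq] add [zvr,qjnh] -> 6 lines: erxfi nih wouqa zvr qjnh uhv
Hunk 5: at line 2 remove [zvr] add [vce,kghjd,ggdgd] -> 8 lines: erxfi nih wouqa vce kghjd ggdgd qjnh uhv
Hunk 6: at line 4 remove [kghjd,ggdgd,qjnh] add [glcs,yjpin] -> 7 lines: erxfi nih wouqa vce glcs yjpin uhv
Final line count: 7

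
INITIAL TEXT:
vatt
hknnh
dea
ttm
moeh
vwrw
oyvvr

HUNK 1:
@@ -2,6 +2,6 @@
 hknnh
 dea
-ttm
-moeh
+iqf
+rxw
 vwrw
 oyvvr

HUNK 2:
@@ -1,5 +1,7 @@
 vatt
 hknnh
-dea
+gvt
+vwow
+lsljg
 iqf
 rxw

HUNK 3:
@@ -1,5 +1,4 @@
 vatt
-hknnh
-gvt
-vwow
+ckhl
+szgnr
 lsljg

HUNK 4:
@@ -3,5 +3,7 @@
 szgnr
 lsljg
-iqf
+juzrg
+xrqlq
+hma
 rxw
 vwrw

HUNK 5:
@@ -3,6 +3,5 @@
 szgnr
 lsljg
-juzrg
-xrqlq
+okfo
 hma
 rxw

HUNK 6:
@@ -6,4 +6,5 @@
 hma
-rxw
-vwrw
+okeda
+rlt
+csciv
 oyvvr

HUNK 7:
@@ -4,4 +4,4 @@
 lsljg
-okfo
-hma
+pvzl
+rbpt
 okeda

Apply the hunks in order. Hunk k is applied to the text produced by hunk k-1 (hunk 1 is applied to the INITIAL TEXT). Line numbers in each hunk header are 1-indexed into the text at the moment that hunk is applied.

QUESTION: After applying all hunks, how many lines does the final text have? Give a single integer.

Hunk 1: at line 2 remove [ttm,moeh] add [iqf,rxw] -> 7 lines: vatt hknnh dea iqf rxw vwrw oyvvr
Hunk 2: at line 1 remove [dea] add [gvt,vwow,lsljg] -> 9 lines: vatt hknnh gvt vwow lsljg iqf rxw vwrw oyvvr
Hunk 3: at line 1 remove [hknnh,gvt,vwow] add [ckhl,szgnr] -> 8 lines: vatt ckhl szgnr lsljg iqf rxw vwrw oyvvr
Hunk 4: at line 3 remove [iqf] add [juzrg,xrqlq,hma] -> 10 lines: vatt ckhl szgnr lsljg juzrg xrqlq hma rxw vwrw oyvvr
Hunk 5: at line 3 remove [juzrg,xrqlq] add [okfo] -> 9 lines: vatt ckhl szgnr lsljg okfo hma rxw vwrw oyvvr
Hunk 6: at line 6 remove [rxw,vwrw] add [okeda,rlt,csciv] -> 10 lines: vatt ckhl szgnr lsljg okfo hma okeda rlt csciv oyvvr
Hunk 7: at line 4 remove [okfo,hma] add [pvzl,rbpt] -> 10 lines: vatt ckhl szgnr lsljg pvzl rbpt okeda rlt csciv oyvvr
Final line count: 10

Answer: 10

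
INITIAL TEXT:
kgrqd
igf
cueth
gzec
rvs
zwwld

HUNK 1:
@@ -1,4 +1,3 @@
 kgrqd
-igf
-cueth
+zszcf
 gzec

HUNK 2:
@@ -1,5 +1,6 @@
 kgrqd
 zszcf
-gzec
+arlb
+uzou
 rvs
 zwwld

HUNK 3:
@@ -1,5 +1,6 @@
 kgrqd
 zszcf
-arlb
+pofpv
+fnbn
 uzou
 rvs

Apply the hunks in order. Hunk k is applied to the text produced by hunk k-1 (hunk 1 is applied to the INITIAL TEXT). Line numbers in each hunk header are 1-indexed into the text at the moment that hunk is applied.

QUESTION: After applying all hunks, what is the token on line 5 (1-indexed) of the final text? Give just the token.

Answer: uzou

Derivation:
Hunk 1: at line 1 remove [igf,cueth] add [zszcf] -> 5 lines: kgrqd zszcf gzec rvs zwwld
Hunk 2: at line 1 remove [gzec] add [arlb,uzou] -> 6 lines: kgrqd zszcf arlb uzou rvs zwwld
Hunk 3: at line 1 remove [arlb] add [pofpv,fnbn] -> 7 lines: kgrqd zszcf pofpv fnbn uzou rvs zwwld
Final line 5: uzou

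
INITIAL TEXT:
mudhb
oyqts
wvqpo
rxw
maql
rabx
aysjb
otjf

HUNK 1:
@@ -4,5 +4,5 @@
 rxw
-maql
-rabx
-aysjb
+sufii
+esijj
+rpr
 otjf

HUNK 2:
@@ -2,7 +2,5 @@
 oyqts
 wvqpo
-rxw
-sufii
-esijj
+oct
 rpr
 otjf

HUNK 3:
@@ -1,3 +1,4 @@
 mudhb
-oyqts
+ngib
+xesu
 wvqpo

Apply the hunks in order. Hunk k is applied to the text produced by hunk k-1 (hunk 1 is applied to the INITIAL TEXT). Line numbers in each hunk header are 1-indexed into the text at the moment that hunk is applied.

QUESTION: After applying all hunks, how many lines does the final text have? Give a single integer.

Hunk 1: at line 4 remove [maql,rabx,aysjb] add [sufii,esijj,rpr] -> 8 lines: mudhb oyqts wvqpo rxw sufii esijj rpr otjf
Hunk 2: at line 2 remove [rxw,sufii,esijj] add [oct] -> 6 lines: mudhb oyqts wvqpo oct rpr otjf
Hunk 3: at line 1 remove [oyqts] add [ngib,xesu] -> 7 lines: mudhb ngib xesu wvqpo oct rpr otjf
Final line count: 7

Answer: 7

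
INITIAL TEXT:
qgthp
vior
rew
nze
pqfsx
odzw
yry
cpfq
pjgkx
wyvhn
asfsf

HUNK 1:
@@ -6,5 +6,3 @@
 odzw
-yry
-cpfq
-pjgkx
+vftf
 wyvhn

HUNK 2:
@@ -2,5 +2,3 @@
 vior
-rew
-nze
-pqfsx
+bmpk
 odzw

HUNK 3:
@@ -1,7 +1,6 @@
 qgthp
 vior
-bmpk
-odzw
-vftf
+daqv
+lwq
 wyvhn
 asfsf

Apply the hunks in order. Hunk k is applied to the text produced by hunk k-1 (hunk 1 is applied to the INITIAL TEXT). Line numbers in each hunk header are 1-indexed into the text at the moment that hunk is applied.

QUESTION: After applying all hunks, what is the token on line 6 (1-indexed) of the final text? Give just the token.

Answer: asfsf

Derivation:
Hunk 1: at line 6 remove [yry,cpfq,pjgkx] add [vftf] -> 9 lines: qgthp vior rew nze pqfsx odzw vftf wyvhn asfsf
Hunk 2: at line 2 remove [rew,nze,pqfsx] add [bmpk] -> 7 lines: qgthp vior bmpk odzw vftf wyvhn asfsf
Hunk 3: at line 1 remove [bmpk,odzw,vftf] add [daqv,lwq] -> 6 lines: qgthp vior daqv lwq wyvhn asfsf
Final line 6: asfsf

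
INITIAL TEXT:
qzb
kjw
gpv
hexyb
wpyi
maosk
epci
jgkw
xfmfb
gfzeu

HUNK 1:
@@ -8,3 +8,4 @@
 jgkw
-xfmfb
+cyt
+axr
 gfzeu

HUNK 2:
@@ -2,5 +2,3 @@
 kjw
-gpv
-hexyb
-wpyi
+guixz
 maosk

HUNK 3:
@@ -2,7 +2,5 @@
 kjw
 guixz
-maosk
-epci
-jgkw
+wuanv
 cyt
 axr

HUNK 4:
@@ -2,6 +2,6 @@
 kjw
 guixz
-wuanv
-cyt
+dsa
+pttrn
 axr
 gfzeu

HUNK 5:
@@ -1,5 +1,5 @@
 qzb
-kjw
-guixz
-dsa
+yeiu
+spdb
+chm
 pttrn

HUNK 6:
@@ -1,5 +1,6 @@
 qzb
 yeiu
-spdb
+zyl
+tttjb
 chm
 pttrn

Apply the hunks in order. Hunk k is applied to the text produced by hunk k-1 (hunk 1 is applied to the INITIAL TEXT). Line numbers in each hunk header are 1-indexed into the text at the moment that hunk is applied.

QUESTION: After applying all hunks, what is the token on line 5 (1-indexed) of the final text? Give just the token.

Hunk 1: at line 8 remove [xfmfb] add [cyt,axr] -> 11 lines: qzb kjw gpv hexyb wpyi maosk epci jgkw cyt axr gfzeu
Hunk 2: at line 2 remove [gpv,hexyb,wpyi] add [guixz] -> 9 lines: qzb kjw guixz maosk epci jgkw cyt axr gfzeu
Hunk 3: at line 2 remove [maosk,epci,jgkw] add [wuanv] -> 7 lines: qzb kjw guixz wuanv cyt axr gfzeu
Hunk 4: at line 2 remove [wuanv,cyt] add [dsa,pttrn] -> 7 lines: qzb kjw guixz dsa pttrn axr gfzeu
Hunk 5: at line 1 remove [kjw,guixz,dsa] add [yeiu,spdb,chm] -> 7 lines: qzb yeiu spdb chm pttrn axr gfzeu
Hunk 6: at line 1 remove [spdb] add [zyl,tttjb] -> 8 lines: qzb yeiu zyl tttjb chm pttrn axr gfzeu
Final line 5: chm

Answer: chm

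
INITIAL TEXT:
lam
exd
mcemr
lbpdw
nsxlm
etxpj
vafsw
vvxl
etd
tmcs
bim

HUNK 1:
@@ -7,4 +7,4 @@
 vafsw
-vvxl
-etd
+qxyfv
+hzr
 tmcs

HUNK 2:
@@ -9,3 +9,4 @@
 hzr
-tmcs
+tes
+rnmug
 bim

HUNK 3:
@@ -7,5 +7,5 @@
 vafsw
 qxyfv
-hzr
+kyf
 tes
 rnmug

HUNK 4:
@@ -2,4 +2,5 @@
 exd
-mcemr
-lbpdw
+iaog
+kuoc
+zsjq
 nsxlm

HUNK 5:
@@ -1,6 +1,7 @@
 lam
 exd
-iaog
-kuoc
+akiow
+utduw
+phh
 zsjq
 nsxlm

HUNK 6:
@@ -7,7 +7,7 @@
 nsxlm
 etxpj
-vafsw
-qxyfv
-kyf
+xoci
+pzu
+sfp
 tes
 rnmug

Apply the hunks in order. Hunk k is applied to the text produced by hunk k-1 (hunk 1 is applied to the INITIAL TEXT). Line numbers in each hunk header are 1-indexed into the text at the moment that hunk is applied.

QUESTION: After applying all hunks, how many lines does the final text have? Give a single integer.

Answer: 14

Derivation:
Hunk 1: at line 7 remove [vvxl,etd] add [qxyfv,hzr] -> 11 lines: lam exd mcemr lbpdw nsxlm etxpj vafsw qxyfv hzr tmcs bim
Hunk 2: at line 9 remove [tmcs] add [tes,rnmug] -> 12 lines: lam exd mcemr lbpdw nsxlm etxpj vafsw qxyfv hzr tes rnmug bim
Hunk 3: at line 7 remove [hzr] add [kyf] -> 12 lines: lam exd mcemr lbpdw nsxlm etxpj vafsw qxyfv kyf tes rnmug bim
Hunk 4: at line 2 remove [mcemr,lbpdw] add [iaog,kuoc,zsjq] -> 13 lines: lam exd iaog kuoc zsjq nsxlm etxpj vafsw qxyfv kyf tes rnmug bim
Hunk 5: at line 1 remove [iaog,kuoc] add [akiow,utduw,phh] -> 14 lines: lam exd akiow utduw phh zsjq nsxlm etxpj vafsw qxyfv kyf tes rnmug bim
Hunk 6: at line 7 remove [vafsw,qxyfv,kyf] add [xoci,pzu,sfp] -> 14 lines: lam exd akiow utduw phh zsjq nsxlm etxpj xoci pzu sfp tes rnmug bim
Final line count: 14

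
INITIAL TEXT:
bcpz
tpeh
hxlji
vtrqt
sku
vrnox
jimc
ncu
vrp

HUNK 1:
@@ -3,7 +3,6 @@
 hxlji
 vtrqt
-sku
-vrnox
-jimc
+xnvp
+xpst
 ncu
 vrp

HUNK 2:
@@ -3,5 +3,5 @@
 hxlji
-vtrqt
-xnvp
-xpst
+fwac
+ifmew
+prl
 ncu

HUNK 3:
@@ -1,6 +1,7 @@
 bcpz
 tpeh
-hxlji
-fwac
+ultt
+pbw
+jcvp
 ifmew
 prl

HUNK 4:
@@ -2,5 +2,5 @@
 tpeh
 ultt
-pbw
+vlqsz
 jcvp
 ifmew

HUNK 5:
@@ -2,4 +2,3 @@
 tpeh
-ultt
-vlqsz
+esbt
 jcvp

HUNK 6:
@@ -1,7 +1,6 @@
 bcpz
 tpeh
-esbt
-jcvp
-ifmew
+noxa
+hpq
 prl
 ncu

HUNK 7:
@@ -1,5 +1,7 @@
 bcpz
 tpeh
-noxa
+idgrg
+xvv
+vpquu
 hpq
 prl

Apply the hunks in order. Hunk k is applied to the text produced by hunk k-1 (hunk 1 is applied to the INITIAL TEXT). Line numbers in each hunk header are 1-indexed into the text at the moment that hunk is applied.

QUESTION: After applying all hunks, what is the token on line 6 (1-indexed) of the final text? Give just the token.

Answer: hpq

Derivation:
Hunk 1: at line 3 remove [sku,vrnox,jimc] add [xnvp,xpst] -> 8 lines: bcpz tpeh hxlji vtrqt xnvp xpst ncu vrp
Hunk 2: at line 3 remove [vtrqt,xnvp,xpst] add [fwac,ifmew,prl] -> 8 lines: bcpz tpeh hxlji fwac ifmew prl ncu vrp
Hunk 3: at line 1 remove [hxlji,fwac] add [ultt,pbw,jcvp] -> 9 lines: bcpz tpeh ultt pbw jcvp ifmew prl ncu vrp
Hunk 4: at line 2 remove [pbw] add [vlqsz] -> 9 lines: bcpz tpeh ultt vlqsz jcvp ifmew prl ncu vrp
Hunk 5: at line 2 remove [ultt,vlqsz] add [esbt] -> 8 lines: bcpz tpeh esbt jcvp ifmew prl ncu vrp
Hunk 6: at line 1 remove [esbt,jcvp,ifmew] add [noxa,hpq] -> 7 lines: bcpz tpeh noxa hpq prl ncu vrp
Hunk 7: at line 1 remove [noxa] add [idgrg,xvv,vpquu] -> 9 lines: bcpz tpeh idgrg xvv vpquu hpq prl ncu vrp
Final line 6: hpq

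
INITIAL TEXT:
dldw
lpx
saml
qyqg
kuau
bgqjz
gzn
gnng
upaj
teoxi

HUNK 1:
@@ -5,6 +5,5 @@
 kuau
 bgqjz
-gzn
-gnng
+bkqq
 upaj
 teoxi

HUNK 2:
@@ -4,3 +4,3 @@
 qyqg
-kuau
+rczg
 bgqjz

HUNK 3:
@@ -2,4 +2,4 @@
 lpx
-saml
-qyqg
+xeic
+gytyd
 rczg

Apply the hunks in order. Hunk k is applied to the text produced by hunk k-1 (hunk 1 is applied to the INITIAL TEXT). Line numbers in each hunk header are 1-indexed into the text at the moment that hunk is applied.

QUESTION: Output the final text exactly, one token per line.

Answer: dldw
lpx
xeic
gytyd
rczg
bgqjz
bkqq
upaj
teoxi

Derivation:
Hunk 1: at line 5 remove [gzn,gnng] add [bkqq] -> 9 lines: dldw lpx saml qyqg kuau bgqjz bkqq upaj teoxi
Hunk 2: at line 4 remove [kuau] add [rczg] -> 9 lines: dldw lpx saml qyqg rczg bgqjz bkqq upaj teoxi
Hunk 3: at line 2 remove [saml,qyqg] add [xeic,gytyd] -> 9 lines: dldw lpx xeic gytyd rczg bgqjz bkqq upaj teoxi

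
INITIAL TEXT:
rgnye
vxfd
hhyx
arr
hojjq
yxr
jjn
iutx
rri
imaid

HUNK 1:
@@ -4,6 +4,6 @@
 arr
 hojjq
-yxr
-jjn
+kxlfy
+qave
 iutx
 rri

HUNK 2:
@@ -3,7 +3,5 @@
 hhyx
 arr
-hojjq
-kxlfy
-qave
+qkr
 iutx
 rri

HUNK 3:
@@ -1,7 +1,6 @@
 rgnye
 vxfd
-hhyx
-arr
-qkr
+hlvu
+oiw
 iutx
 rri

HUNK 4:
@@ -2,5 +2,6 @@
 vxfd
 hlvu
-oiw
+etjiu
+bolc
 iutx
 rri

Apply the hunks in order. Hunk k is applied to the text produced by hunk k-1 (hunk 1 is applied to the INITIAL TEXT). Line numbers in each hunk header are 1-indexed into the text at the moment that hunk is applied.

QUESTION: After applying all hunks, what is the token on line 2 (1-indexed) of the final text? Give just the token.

Hunk 1: at line 4 remove [yxr,jjn] add [kxlfy,qave] -> 10 lines: rgnye vxfd hhyx arr hojjq kxlfy qave iutx rri imaid
Hunk 2: at line 3 remove [hojjq,kxlfy,qave] add [qkr] -> 8 lines: rgnye vxfd hhyx arr qkr iutx rri imaid
Hunk 3: at line 1 remove [hhyx,arr,qkr] add [hlvu,oiw] -> 7 lines: rgnye vxfd hlvu oiw iutx rri imaid
Hunk 4: at line 2 remove [oiw] add [etjiu,bolc] -> 8 lines: rgnye vxfd hlvu etjiu bolc iutx rri imaid
Final line 2: vxfd

Answer: vxfd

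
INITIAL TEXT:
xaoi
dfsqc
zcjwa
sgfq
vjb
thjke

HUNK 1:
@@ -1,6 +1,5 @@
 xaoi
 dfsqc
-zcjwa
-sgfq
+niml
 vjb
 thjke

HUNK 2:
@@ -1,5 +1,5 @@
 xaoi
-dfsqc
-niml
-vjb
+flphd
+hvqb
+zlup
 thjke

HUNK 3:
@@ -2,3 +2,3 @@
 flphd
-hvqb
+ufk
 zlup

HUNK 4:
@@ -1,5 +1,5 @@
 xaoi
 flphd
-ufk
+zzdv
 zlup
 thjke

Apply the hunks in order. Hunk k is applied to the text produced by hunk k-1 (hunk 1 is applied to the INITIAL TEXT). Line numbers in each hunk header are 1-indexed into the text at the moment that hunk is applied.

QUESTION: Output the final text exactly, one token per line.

Hunk 1: at line 1 remove [zcjwa,sgfq] add [niml] -> 5 lines: xaoi dfsqc niml vjb thjke
Hunk 2: at line 1 remove [dfsqc,niml,vjb] add [flphd,hvqb,zlup] -> 5 lines: xaoi flphd hvqb zlup thjke
Hunk 3: at line 2 remove [hvqb] add [ufk] -> 5 lines: xaoi flphd ufk zlup thjke
Hunk 4: at line 1 remove [ufk] add [zzdv] -> 5 lines: xaoi flphd zzdv zlup thjke

Answer: xaoi
flphd
zzdv
zlup
thjke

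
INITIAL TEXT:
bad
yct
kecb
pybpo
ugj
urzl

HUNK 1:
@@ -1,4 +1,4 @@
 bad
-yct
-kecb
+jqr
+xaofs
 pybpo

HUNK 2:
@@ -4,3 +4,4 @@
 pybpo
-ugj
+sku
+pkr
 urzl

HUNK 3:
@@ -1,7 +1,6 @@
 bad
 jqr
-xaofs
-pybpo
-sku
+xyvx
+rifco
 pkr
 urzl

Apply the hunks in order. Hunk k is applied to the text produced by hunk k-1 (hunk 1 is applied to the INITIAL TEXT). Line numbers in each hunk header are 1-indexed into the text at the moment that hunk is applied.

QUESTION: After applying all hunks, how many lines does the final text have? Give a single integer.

Hunk 1: at line 1 remove [yct,kecb] add [jqr,xaofs] -> 6 lines: bad jqr xaofs pybpo ugj urzl
Hunk 2: at line 4 remove [ugj] add [sku,pkr] -> 7 lines: bad jqr xaofs pybpo sku pkr urzl
Hunk 3: at line 1 remove [xaofs,pybpo,sku] add [xyvx,rifco] -> 6 lines: bad jqr xyvx rifco pkr urzl
Final line count: 6

Answer: 6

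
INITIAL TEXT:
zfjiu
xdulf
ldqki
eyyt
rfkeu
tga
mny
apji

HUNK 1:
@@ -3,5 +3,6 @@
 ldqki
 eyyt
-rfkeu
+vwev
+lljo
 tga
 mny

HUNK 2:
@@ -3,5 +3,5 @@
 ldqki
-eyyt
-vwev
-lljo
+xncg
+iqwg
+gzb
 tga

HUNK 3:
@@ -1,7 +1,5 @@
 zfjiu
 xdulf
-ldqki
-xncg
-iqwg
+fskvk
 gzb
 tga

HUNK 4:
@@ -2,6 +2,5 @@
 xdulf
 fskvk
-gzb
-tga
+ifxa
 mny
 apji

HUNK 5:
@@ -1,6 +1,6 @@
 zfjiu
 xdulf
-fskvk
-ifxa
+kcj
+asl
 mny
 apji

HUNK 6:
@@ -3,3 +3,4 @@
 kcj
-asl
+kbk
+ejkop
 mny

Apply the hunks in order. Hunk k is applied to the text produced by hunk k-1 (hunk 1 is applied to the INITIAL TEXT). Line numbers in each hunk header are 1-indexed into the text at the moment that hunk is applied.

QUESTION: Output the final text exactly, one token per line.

Answer: zfjiu
xdulf
kcj
kbk
ejkop
mny
apji

Derivation:
Hunk 1: at line 3 remove [rfkeu] add [vwev,lljo] -> 9 lines: zfjiu xdulf ldqki eyyt vwev lljo tga mny apji
Hunk 2: at line 3 remove [eyyt,vwev,lljo] add [xncg,iqwg,gzb] -> 9 lines: zfjiu xdulf ldqki xncg iqwg gzb tga mny apji
Hunk 3: at line 1 remove [ldqki,xncg,iqwg] add [fskvk] -> 7 lines: zfjiu xdulf fskvk gzb tga mny apji
Hunk 4: at line 2 remove [gzb,tga] add [ifxa] -> 6 lines: zfjiu xdulf fskvk ifxa mny apji
Hunk 5: at line 1 remove [fskvk,ifxa] add [kcj,asl] -> 6 lines: zfjiu xdulf kcj asl mny apji
Hunk 6: at line 3 remove [asl] add [kbk,ejkop] -> 7 lines: zfjiu xdulf kcj kbk ejkop mny apji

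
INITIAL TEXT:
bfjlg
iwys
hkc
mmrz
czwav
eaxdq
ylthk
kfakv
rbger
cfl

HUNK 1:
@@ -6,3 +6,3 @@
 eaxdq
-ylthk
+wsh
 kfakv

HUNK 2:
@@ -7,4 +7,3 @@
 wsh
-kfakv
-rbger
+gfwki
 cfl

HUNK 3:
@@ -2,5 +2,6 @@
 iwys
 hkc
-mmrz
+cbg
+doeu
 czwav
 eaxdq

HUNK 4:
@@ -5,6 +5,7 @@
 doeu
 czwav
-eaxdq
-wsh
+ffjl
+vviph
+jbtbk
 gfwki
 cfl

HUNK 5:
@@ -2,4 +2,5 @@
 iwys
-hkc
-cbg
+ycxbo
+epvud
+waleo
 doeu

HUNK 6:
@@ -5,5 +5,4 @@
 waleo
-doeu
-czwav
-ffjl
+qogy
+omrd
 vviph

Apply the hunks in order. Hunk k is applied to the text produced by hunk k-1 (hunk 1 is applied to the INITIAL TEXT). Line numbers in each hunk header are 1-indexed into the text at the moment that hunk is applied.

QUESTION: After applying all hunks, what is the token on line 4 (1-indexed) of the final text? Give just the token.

Hunk 1: at line 6 remove [ylthk] add [wsh] -> 10 lines: bfjlg iwys hkc mmrz czwav eaxdq wsh kfakv rbger cfl
Hunk 2: at line 7 remove [kfakv,rbger] add [gfwki] -> 9 lines: bfjlg iwys hkc mmrz czwav eaxdq wsh gfwki cfl
Hunk 3: at line 2 remove [mmrz] add [cbg,doeu] -> 10 lines: bfjlg iwys hkc cbg doeu czwav eaxdq wsh gfwki cfl
Hunk 4: at line 5 remove [eaxdq,wsh] add [ffjl,vviph,jbtbk] -> 11 lines: bfjlg iwys hkc cbg doeu czwav ffjl vviph jbtbk gfwki cfl
Hunk 5: at line 2 remove [hkc,cbg] add [ycxbo,epvud,waleo] -> 12 lines: bfjlg iwys ycxbo epvud waleo doeu czwav ffjl vviph jbtbk gfwki cfl
Hunk 6: at line 5 remove [doeu,czwav,ffjl] add [qogy,omrd] -> 11 lines: bfjlg iwys ycxbo epvud waleo qogy omrd vviph jbtbk gfwki cfl
Final line 4: epvud

Answer: epvud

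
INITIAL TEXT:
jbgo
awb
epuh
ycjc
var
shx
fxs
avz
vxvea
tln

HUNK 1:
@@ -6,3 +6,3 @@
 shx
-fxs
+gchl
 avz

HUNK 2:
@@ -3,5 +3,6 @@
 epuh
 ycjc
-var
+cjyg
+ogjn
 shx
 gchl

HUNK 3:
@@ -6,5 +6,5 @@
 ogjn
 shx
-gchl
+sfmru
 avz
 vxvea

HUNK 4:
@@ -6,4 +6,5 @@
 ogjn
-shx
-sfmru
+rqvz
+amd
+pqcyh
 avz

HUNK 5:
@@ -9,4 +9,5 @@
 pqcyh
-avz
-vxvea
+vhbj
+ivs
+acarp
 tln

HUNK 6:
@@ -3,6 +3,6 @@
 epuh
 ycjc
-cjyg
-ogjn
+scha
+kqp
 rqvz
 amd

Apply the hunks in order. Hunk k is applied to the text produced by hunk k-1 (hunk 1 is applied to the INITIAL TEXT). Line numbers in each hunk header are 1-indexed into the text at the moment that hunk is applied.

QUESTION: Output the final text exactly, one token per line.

Hunk 1: at line 6 remove [fxs] add [gchl] -> 10 lines: jbgo awb epuh ycjc var shx gchl avz vxvea tln
Hunk 2: at line 3 remove [var] add [cjyg,ogjn] -> 11 lines: jbgo awb epuh ycjc cjyg ogjn shx gchl avz vxvea tln
Hunk 3: at line 6 remove [gchl] add [sfmru] -> 11 lines: jbgo awb epuh ycjc cjyg ogjn shx sfmru avz vxvea tln
Hunk 4: at line 6 remove [shx,sfmru] add [rqvz,amd,pqcyh] -> 12 lines: jbgo awb epuh ycjc cjyg ogjn rqvz amd pqcyh avz vxvea tln
Hunk 5: at line 9 remove [avz,vxvea] add [vhbj,ivs,acarp] -> 13 lines: jbgo awb epuh ycjc cjyg ogjn rqvz amd pqcyh vhbj ivs acarp tln
Hunk 6: at line 3 remove [cjyg,ogjn] add [scha,kqp] -> 13 lines: jbgo awb epuh ycjc scha kqp rqvz amd pqcyh vhbj ivs acarp tln

Answer: jbgo
awb
epuh
ycjc
scha
kqp
rqvz
amd
pqcyh
vhbj
ivs
acarp
tln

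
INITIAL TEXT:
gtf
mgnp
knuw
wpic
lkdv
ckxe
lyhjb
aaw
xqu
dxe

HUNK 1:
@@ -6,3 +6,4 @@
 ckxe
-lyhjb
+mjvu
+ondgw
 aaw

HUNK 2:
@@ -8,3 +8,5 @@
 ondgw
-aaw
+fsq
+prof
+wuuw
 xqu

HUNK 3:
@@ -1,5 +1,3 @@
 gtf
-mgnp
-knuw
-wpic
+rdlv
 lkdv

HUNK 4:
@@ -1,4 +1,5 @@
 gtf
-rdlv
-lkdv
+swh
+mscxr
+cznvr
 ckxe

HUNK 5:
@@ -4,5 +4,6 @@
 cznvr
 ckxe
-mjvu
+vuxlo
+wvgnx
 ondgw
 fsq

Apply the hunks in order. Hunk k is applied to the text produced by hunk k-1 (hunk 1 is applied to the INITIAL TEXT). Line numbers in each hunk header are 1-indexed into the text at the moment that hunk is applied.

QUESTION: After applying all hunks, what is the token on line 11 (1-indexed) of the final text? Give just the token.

Answer: wuuw

Derivation:
Hunk 1: at line 6 remove [lyhjb] add [mjvu,ondgw] -> 11 lines: gtf mgnp knuw wpic lkdv ckxe mjvu ondgw aaw xqu dxe
Hunk 2: at line 8 remove [aaw] add [fsq,prof,wuuw] -> 13 lines: gtf mgnp knuw wpic lkdv ckxe mjvu ondgw fsq prof wuuw xqu dxe
Hunk 3: at line 1 remove [mgnp,knuw,wpic] add [rdlv] -> 11 lines: gtf rdlv lkdv ckxe mjvu ondgw fsq prof wuuw xqu dxe
Hunk 4: at line 1 remove [rdlv,lkdv] add [swh,mscxr,cznvr] -> 12 lines: gtf swh mscxr cznvr ckxe mjvu ondgw fsq prof wuuw xqu dxe
Hunk 5: at line 4 remove [mjvu] add [vuxlo,wvgnx] -> 13 lines: gtf swh mscxr cznvr ckxe vuxlo wvgnx ondgw fsq prof wuuw xqu dxe
Final line 11: wuuw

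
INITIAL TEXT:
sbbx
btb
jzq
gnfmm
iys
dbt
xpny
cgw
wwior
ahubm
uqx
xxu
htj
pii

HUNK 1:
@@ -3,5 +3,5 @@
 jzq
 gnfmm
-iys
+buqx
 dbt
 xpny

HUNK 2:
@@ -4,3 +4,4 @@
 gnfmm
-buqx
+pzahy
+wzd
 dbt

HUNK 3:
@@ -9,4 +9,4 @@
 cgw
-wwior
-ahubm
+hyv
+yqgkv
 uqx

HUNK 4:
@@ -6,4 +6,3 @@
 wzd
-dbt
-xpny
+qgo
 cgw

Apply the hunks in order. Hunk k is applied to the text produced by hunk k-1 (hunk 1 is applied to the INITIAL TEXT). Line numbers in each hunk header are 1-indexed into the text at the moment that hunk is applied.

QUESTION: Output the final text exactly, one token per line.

Hunk 1: at line 3 remove [iys] add [buqx] -> 14 lines: sbbx btb jzq gnfmm buqx dbt xpny cgw wwior ahubm uqx xxu htj pii
Hunk 2: at line 4 remove [buqx] add [pzahy,wzd] -> 15 lines: sbbx btb jzq gnfmm pzahy wzd dbt xpny cgw wwior ahubm uqx xxu htj pii
Hunk 3: at line 9 remove [wwior,ahubm] add [hyv,yqgkv] -> 15 lines: sbbx btb jzq gnfmm pzahy wzd dbt xpny cgw hyv yqgkv uqx xxu htj pii
Hunk 4: at line 6 remove [dbt,xpny] add [qgo] -> 14 lines: sbbx btb jzq gnfmm pzahy wzd qgo cgw hyv yqgkv uqx xxu htj pii

Answer: sbbx
btb
jzq
gnfmm
pzahy
wzd
qgo
cgw
hyv
yqgkv
uqx
xxu
htj
pii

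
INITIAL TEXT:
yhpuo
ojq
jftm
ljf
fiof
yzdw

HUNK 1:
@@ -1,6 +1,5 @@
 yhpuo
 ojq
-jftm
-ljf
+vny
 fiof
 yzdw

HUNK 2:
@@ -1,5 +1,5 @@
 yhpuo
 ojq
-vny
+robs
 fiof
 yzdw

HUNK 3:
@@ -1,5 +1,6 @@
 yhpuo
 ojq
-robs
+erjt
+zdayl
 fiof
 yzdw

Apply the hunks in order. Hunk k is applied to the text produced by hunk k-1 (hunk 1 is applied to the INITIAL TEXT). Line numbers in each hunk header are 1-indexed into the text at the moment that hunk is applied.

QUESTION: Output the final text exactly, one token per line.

Hunk 1: at line 1 remove [jftm,ljf] add [vny] -> 5 lines: yhpuo ojq vny fiof yzdw
Hunk 2: at line 1 remove [vny] add [robs] -> 5 lines: yhpuo ojq robs fiof yzdw
Hunk 3: at line 1 remove [robs] add [erjt,zdayl] -> 6 lines: yhpuo ojq erjt zdayl fiof yzdw

Answer: yhpuo
ojq
erjt
zdayl
fiof
yzdw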